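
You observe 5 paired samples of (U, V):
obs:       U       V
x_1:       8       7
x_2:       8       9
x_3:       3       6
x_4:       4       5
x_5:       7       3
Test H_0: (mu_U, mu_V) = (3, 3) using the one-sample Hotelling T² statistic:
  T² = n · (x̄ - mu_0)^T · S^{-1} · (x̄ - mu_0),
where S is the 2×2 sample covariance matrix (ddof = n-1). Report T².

Step 1 — sample mean vector:
  mean(U) = (8 + 8 + 3 + 4 + 7) / 5 = 30/5 = 6
  mean(V) = (7 + 9 + 6 + 5 + 3) / 5 = 30/5 = 6
  x̄ = (6, 6),  deviation x̄ - mu_0 = (6, 6) - (3, 3) = (3, 3).

Step 2 — sample covariance matrix, S[i,j] = (1/(n-1)) · Σ_k (x_{k,i} - mean_i) · (x_{k,j} - mean_j), divisor n-1 = 4:
  S[U,U] = ((2)·(2) + (2)·(2) + (-3)·(-3) + (-2)·(-2) + (1)·(1)) / 4 = 22/4 = 5.5
  S[U,V] = ((2)·(1) + (2)·(3) + (-3)·(0) + (-2)·(-1) + (1)·(-3)) / 4 = 7/4 = 1.75
  S[V,V] = ((1)·(1) + (3)·(3) + (0)·(0) + (-1)·(-1) + (-3)·(-3)) / 4 = 20/4 = 5
  S = [[5.5, 1.75],
 [1.75, 5]].

Step 3 — invert S. det(S) = 5.5·5 - (1.75)² = 24.4375.
  S^{-1} = (1/det) · [[d, -b], [-b, a]] = [[0.2046, -0.0716],
 [-0.0716, 0.2251]].

Step 4 — quadratic form (x̄ - mu_0)^T · S^{-1} · (x̄ - mu_0):
  S^{-1} · (x̄ - mu_0) = (0.399, 0.4604),
  (x̄ - mu_0)^T · [...] = (3)·(0.399) + (3)·(0.4604) = 2.578.

Step 5 — scale by n: T² = 5 · 2.578 = 12.89.

T² ≈ 12.89


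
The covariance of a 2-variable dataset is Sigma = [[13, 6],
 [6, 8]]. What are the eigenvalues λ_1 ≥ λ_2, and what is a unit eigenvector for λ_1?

Step 1 — characteristic polynomial of 2×2 Sigma:
  det(Sigma - λI) = λ² - trace · λ + det = 0.
  trace = 13 + 8 = 21, det = 13·8 - (6)² = 68.
Step 2 — discriminant:
  Δ = trace² - 4·det = 441 - 272 = 169.
Step 3 — eigenvalues:
  λ = (trace ± √Δ)/2 = (21 ± 13)/2,
  λ_1 = 17,  λ_2 = 4.

Step 4 — unit eigenvector for λ_1: solve (Sigma - λ_1 I)v = 0. First row:
  (13 - 17)·v_x + (6)·v_y = 0, i.e. (-4)·v_x + (6)·v_y = 0,
  so v ∝ (b, λ_1 - a) = (6, 4) = u.
  ||u|| = √((6)² + (4)²) = √(52) ≈ 7.2111,
  v_1 = u/||u|| ≈ (0.8321, 0.5547) (||v_1|| = 1).

λ_1 = 17,  λ_2 = 4;  v_1 ≈ (0.8321, 0.5547)


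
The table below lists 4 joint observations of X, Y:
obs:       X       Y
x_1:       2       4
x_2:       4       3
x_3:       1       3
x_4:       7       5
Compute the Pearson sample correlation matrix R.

Step 1 — column means:
  mean(X) = (2 + 4 + 1 + 7) / 4 = 14/4 = 3.5
  mean(Y) = (4 + 3 + 3 + 5) / 4 = 15/4 = 3.75

Step 2 — sample variances and covariances s[i,j] = (1/(n-1)) · Σ_k (x_{k,i} - mean_i) · (x_{k,j} - mean_j), with n-1 = 3:
  s[X,X] = ((-1.5)·(-1.5) + (0.5)·(0.5) + (-2.5)·(-2.5) + (3.5)·(3.5)) / 3 = 21/3 = 7
  s[X,Y] = ((-1.5)·(0.25) + (0.5)·(-0.75) + (-2.5)·(-0.75) + (3.5)·(1.25)) / 3 = 5.5/3 = 1.8333
  s[Y,Y] = ((0.25)·(0.25) + (-0.75)·(-0.75) + (-0.75)·(-0.75) + (1.25)·(1.25)) / 3 = 2.75/3 = 0.9167
  Sample standard deviations s_i = √(s[i,i]):
  s(X) = √(7) = 2.6458
  s(Y) = √(0.9167) = 0.9574

Step 3 — r_{ij} = s_{ij} / (s_i · s_j):
  r[X,X] = 1 (diagonal).
  r[X,Y] = 1.8333 / (2.6458 · 0.9574) = 1.8333 / 2.5331 = 0.7237
  r[Y,Y] = 1 (diagonal).

R is symmetric with unit diagonal. Assembling:

R = [[1, 0.7237],
 [0.7237, 1]]


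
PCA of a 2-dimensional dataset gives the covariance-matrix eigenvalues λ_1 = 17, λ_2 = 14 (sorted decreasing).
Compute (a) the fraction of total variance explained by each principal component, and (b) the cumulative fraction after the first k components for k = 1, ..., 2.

Step 1 — total variance = trace(Sigma) = Σ λ_i = 17 + 14 = 31.

Step 2 — fraction explained by component i = λ_i / Σ λ:
  PC1: 17/31 = 0.5484
  PC2: 14/31 = 0.4516

Step 3 — cumulative fraction after k components = (λ_1 + ... + λ_k) / Σ λ:
  k = 1: 17/31 = 0.5484
  k = 2: (17 + 14)/31 = 31/31 = 1

Summary (fraction, with percent):

explained: PC1 0.5484 (54.84%), PC2 0.4516 (45.16%);  cumulative: 0.5484, 1


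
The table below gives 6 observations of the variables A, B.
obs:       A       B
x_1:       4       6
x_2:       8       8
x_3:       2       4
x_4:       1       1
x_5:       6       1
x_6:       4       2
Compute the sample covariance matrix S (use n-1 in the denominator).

Step 1 — column means:
  mean(A) = (4 + 8 + 2 + 1 + 6 + 4) / 6 = 25/6 = 4.1667
  mean(B) = (6 + 8 + 4 + 1 + 1 + 2) / 6 = 22/6 = 3.6667

Step 2 — sample covariance S[i,j] = (1/(n-1)) · Σ_k (x_{k,i} - mean_i) · (x_{k,j} - mean_j), with n-1 = 5.
  S[A,A] = ((-0.1667)·(-0.1667) + (3.8333)·(3.8333) + (-2.1667)·(-2.1667) + (-3.1667)·(-3.1667) + (1.8333)·(1.8333) + (-0.1667)·(-0.1667)) / 5 = 32.8333/5 = 6.5667
  S[A,B] = ((-0.1667)·(2.3333) + (3.8333)·(4.3333) + (-2.1667)·(0.3333) + (-3.1667)·(-2.6667) + (1.8333)·(-2.6667) + (-0.1667)·(-1.6667)) / 5 = 19.3333/5 = 3.8667
  S[B,B] = ((2.3333)·(2.3333) + (4.3333)·(4.3333) + (0.3333)·(0.3333) + (-2.6667)·(-2.6667) + (-2.6667)·(-2.6667) + (-1.6667)·(-1.6667)) / 5 = 41.3333/5 = 8.2667

S is symmetric (S[j,i] = S[i,j]). Assembling:

S = [[6.5667, 3.8667],
 [3.8667, 8.2667]]


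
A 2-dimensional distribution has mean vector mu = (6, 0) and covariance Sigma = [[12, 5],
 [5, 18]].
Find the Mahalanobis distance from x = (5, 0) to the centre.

Step 1 — centre the observation: (x - mu) = (-1, 0).

Step 2 — invert Sigma. det(Sigma) = 12·18 - (5)² = 191.
  Sigma^{-1} = (1/det) · [[d, -b], [-b, a]] = [[0.0942, -0.0262],
 [-0.0262, 0.0628]].

Step 3 — form the quadratic (x - mu)^T · Sigma^{-1} · (x - mu):
  Sigma^{-1} · (x - mu) = (-0.0942, 0.0262).
  (x - mu)^T · [Sigma^{-1} · (x - mu)] = (-1)·(-0.0942) + (0)·(0.0262) = 0.0942.

Step 4 — take square root: d = √(0.0942) ≈ 0.307.

d(x, mu) = √(0.0942) ≈ 0.307


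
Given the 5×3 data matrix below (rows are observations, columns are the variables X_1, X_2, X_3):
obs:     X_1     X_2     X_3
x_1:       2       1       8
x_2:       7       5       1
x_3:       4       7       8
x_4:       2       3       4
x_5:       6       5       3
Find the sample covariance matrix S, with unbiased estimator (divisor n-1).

Step 1 — column means:
  mean(X_1) = (2 + 7 + 4 + 2 + 6) / 5 = 21/5 = 4.2
  mean(X_2) = (1 + 5 + 7 + 3 + 5) / 5 = 21/5 = 4.2
  mean(X_3) = (8 + 1 + 8 + 4 + 3) / 5 = 24/5 = 4.8

Step 2 — sample covariance S[i,j] = (1/(n-1)) · Σ_k (x_{k,i} - mean_i) · (x_{k,j} - mean_j), with n-1 = 4.
  S[X_1,X_1] = ((-2.2)·(-2.2) + (2.8)·(2.8) + (-0.2)·(-0.2) + (-2.2)·(-2.2) + (1.8)·(1.8)) / 4 = 20.8/4 = 5.2
  S[X_1,X_2] = ((-2.2)·(-3.2) + (2.8)·(0.8) + (-0.2)·(2.8) + (-2.2)·(-1.2) + (1.8)·(0.8)) / 4 = 12.8/4 = 3.2
  S[X_1,X_3] = ((-2.2)·(3.2) + (2.8)·(-3.8) + (-0.2)·(3.2) + (-2.2)·(-0.8) + (1.8)·(-1.8)) / 4 = -19.8/4 = -4.95
  S[X_2,X_2] = ((-3.2)·(-3.2) + (0.8)·(0.8) + (2.8)·(2.8) + (-1.2)·(-1.2) + (0.8)·(0.8)) / 4 = 20.8/4 = 5.2
  S[X_2,X_3] = ((-3.2)·(3.2) + (0.8)·(-3.8) + (2.8)·(3.2) + (-1.2)·(-0.8) + (0.8)·(-1.8)) / 4 = -4.8/4 = -1.2
  S[X_3,X_3] = ((3.2)·(3.2) + (-3.8)·(-3.8) + (3.2)·(3.2) + (-0.8)·(-0.8) + (-1.8)·(-1.8)) / 4 = 38.8/4 = 9.7

S is symmetric (S[j,i] = S[i,j]). Assembling:

S = [[5.2, 3.2, -4.95],
 [3.2, 5.2, -1.2],
 [-4.95, -1.2, 9.7]]


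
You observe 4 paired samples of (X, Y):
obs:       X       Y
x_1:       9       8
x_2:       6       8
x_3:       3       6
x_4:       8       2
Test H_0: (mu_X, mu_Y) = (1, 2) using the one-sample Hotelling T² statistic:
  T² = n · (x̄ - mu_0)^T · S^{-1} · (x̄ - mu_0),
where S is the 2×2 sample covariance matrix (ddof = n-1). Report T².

Step 1 — sample mean vector:
  mean(X) = (9 + 6 + 3 + 8) / 4 = 26/4 = 6.5
  mean(Y) = (8 + 8 + 6 + 2) / 4 = 24/4 = 6
  x̄ = (6.5, 6),  deviation x̄ - mu_0 = (6.5, 6) - (1, 2) = (5.5, 4).

Step 2 — sample covariance matrix, S[i,j] = (1/(n-1)) · Σ_k (x_{k,i} - mean_i) · (x_{k,j} - mean_j), divisor n-1 = 3:
  S[X,X] = ((2.5)·(2.5) + (-0.5)·(-0.5) + (-3.5)·(-3.5) + (1.5)·(1.5)) / 3 = 21/3 = 7
  S[X,Y] = ((2.5)·(2) + (-0.5)·(2) + (-3.5)·(0) + (1.5)·(-4)) / 3 = -2/3 = -0.6667
  S[Y,Y] = ((2)·(2) + (2)·(2) + (0)·(0) + (-4)·(-4)) / 3 = 24/3 = 8
  S = [[7, -0.6667],
 [-0.6667, 8]].

Step 3 — invert S. det(S) = 7·8 - (-0.6667)² = 55.5556.
  S^{-1} = (1/det) · [[d, -b], [-b, a]] = [[0.144, 0.012],
 [0.012, 0.126]].

Step 4 — quadratic form (x̄ - mu_0)^T · S^{-1} · (x̄ - mu_0):
  S^{-1} · (x̄ - mu_0) = (0.84, 0.57),
  (x̄ - mu_0)^T · [...] = (5.5)·(0.84) + (4)·(0.57) = 6.9.

Step 5 — scale by n: T² = 4 · 6.9 = 27.6.

T² ≈ 27.6


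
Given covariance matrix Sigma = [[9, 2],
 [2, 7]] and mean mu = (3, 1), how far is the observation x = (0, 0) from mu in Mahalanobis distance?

Step 1 — centre the observation: (x - mu) = (-3, -1).

Step 2 — invert Sigma. det(Sigma) = 9·7 - (2)² = 59.
  Sigma^{-1} = (1/det) · [[d, -b], [-b, a]] = [[0.1186, -0.0339],
 [-0.0339, 0.1525]].

Step 3 — form the quadratic (x - mu)^T · Sigma^{-1} · (x - mu):
  Sigma^{-1} · (x - mu) = (-0.322, -0.0508).
  (x - mu)^T · [Sigma^{-1} · (x - mu)] = (-3)·(-0.322) + (-1)·(-0.0508) = 1.0169.

Step 4 — take square root: d = √(1.0169) ≈ 1.0084.

d(x, mu) = √(1.0169) ≈ 1.0084


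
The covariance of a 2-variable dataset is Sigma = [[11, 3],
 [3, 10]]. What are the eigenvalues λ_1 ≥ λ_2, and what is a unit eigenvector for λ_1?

Step 1 — characteristic polynomial of 2×2 Sigma:
  det(Sigma - λI) = λ² - trace · λ + det = 0.
  trace = 11 + 10 = 21, det = 11·10 - (3)² = 101.
Step 2 — discriminant:
  Δ = trace² - 4·det = 441 - 404 = 37.
Step 3 — eigenvalues:
  λ = (trace ± √Δ)/2 = (21 ± 6.0828)/2,
  λ_1 = 13.5414,  λ_2 = 7.4586.

Step 4 — unit eigenvector for λ_1: solve (Sigma - λ_1 I)v = 0. First row:
  (11 - 13.5414)·v_x + (3)·v_y = 0, i.e. (-2.5414)·v_x + (3)·v_y = 0,
  so v ∝ (b, λ_1 - a) = (3, 2.5414) = u.
  ||u|| = √((3)² + (2.5414)²) = √(15.4586) ≈ 3.9317,
  v_1 = u/||u|| ≈ (0.763, 0.6464) (||v_1|| = 1).

λ_1 = 13.5414,  λ_2 = 7.4586;  v_1 ≈ (0.763, 0.6464)


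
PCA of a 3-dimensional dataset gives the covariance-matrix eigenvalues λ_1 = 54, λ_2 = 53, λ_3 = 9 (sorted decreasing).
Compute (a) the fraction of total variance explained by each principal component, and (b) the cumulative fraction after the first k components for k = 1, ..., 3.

Step 1 — total variance = trace(Sigma) = Σ λ_i = 54 + 53 + 9 = 116.

Step 2 — fraction explained by component i = λ_i / Σ λ:
  PC1: 54/116 = 0.4655
  PC2: 53/116 = 0.4569
  PC3: 9/116 = 0.0776

Step 3 — cumulative fraction after k components = (λ_1 + ... + λ_k) / Σ λ:
  k = 1: 54/116 = 0.4655
  k = 2: (54 + 53)/116 = 107/116 = 0.9224
  k = 3: (54 + 53 + 9)/116 = 116/116 = 1

Summary (fraction, with percent):

explained: PC1 0.4655 (46.55%), PC2 0.4569 (45.69%), PC3 0.0776 (7.76%);  cumulative: 0.4655, 0.9224, 1


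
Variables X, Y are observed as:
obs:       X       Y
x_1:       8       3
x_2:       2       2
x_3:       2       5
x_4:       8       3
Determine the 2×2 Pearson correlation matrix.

Step 1 — column means:
  mean(X) = (8 + 2 + 2 + 8) / 4 = 20/4 = 5
  mean(Y) = (3 + 2 + 5 + 3) / 4 = 13/4 = 3.25

Step 2 — sample variances and covariances s[i,j] = (1/(n-1)) · Σ_k (x_{k,i} - mean_i) · (x_{k,j} - mean_j), with n-1 = 3:
  s[X,X] = ((3)·(3) + (-3)·(-3) + (-3)·(-3) + (3)·(3)) / 3 = 36/3 = 12
  s[X,Y] = ((3)·(-0.25) + (-3)·(-1.25) + (-3)·(1.75) + (3)·(-0.25)) / 3 = -3/3 = -1
  s[Y,Y] = ((-0.25)·(-0.25) + (-1.25)·(-1.25) + (1.75)·(1.75) + (-0.25)·(-0.25)) / 3 = 4.75/3 = 1.5833
  Sample standard deviations s_i = √(s[i,i]):
  s(X) = √(12) = 3.4641
  s(Y) = √(1.5833) = 1.2583

Step 3 — r_{ij} = s_{ij} / (s_i · s_j):
  r[X,X] = 1 (diagonal).
  r[X,Y] = -1 / (3.4641 · 1.2583) = -1 / 4.3589 = -0.2294
  r[Y,Y] = 1 (diagonal).

R is symmetric with unit diagonal. Assembling:

R = [[1, -0.2294],
 [-0.2294, 1]]


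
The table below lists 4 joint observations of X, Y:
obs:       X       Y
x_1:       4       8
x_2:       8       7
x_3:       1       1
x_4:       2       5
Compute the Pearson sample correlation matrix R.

Step 1 — column means:
  mean(X) = (4 + 8 + 1 + 2) / 4 = 15/4 = 3.75
  mean(Y) = (8 + 7 + 1 + 5) / 4 = 21/4 = 5.25

Step 2 — sample variances and covariances s[i,j] = (1/(n-1)) · Σ_k (x_{k,i} - mean_i) · (x_{k,j} - mean_j), with n-1 = 3:
  s[X,X] = ((0.25)·(0.25) + (4.25)·(4.25) + (-2.75)·(-2.75) + (-1.75)·(-1.75)) / 3 = 28.75/3 = 9.5833
  s[X,Y] = ((0.25)·(2.75) + (4.25)·(1.75) + (-2.75)·(-4.25) + (-1.75)·(-0.25)) / 3 = 20.25/3 = 6.75
  s[Y,Y] = ((2.75)·(2.75) + (1.75)·(1.75) + (-4.25)·(-4.25) + (-0.25)·(-0.25)) / 3 = 28.75/3 = 9.5833
  Sample standard deviations s_i = √(s[i,i]):
  s(X) = √(9.5833) = 3.0957
  s(Y) = √(9.5833) = 3.0957

Step 3 — r_{ij} = s_{ij} / (s_i · s_j):
  r[X,X] = 1 (diagonal).
  r[X,Y] = 6.75 / (3.0957 · 3.0957) = 6.75 / 9.5833 = 0.7043
  r[Y,Y] = 1 (diagonal).

R is symmetric with unit diagonal. Assembling:

R = [[1, 0.7043],
 [0.7043, 1]]


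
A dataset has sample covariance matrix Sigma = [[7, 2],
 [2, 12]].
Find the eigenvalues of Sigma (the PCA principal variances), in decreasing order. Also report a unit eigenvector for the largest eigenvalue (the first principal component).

Step 1 — characteristic polynomial of 2×2 Sigma:
  det(Sigma - λI) = λ² - trace · λ + det = 0.
  trace = 7 + 12 = 19, det = 7·12 - (2)² = 80.
Step 2 — discriminant:
  Δ = trace² - 4·det = 361 - 320 = 41.
Step 3 — eigenvalues:
  λ = (trace ± √Δ)/2 = (19 ± 6.4031)/2,
  λ_1 = 12.7016,  λ_2 = 6.2984.

Step 4 — unit eigenvector for λ_1: solve (Sigma - λ_1 I)v = 0. First row:
  (7 - 12.7016)·v_x + (2)·v_y = 0, i.e. (-5.7016)·v_x + (2)·v_y = 0,
  so v ∝ (b, λ_1 - a) = (2, 5.7016) = u.
  ||u|| = √((2)² + (5.7016)²) = √(36.5078) ≈ 6.0422,
  v_1 = u/||u|| ≈ (0.331, 0.9436) (||v_1|| = 1).

λ_1 = 12.7016,  λ_2 = 6.2984;  v_1 ≈ (0.331, 0.9436)


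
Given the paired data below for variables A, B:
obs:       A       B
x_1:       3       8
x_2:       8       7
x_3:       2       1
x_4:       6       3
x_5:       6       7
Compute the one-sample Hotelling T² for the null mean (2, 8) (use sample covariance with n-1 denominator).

Step 1 — sample mean vector:
  mean(A) = (3 + 8 + 2 + 6 + 6) / 5 = 25/5 = 5
  mean(B) = (8 + 7 + 1 + 3 + 7) / 5 = 26/5 = 5.2
  x̄ = (5, 5.2),  deviation x̄ - mu_0 = (5, 5.2) - (2, 8) = (3, -2.8).

Step 2 — sample covariance matrix, S[i,j] = (1/(n-1)) · Σ_k (x_{k,i} - mean_i) · (x_{k,j} - mean_j), divisor n-1 = 4:
  S[A,A] = ((-2)·(-2) + (3)·(3) + (-3)·(-3) + (1)·(1) + (1)·(1)) / 4 = 24/4 = 6
  S[A,B] = ((-2)·(2.8) + (3)·(1.8) + (-3)·(-4.2) + (1)·(-2.2) + (1)·(1.8)) / 4 = 12/4 = 3
  S[B,B] = ((2.8)·(2.8) + (1.8)·(1.8) + (-4.2)·(-4.2) + (-2.2)·(-2.2) + (1.8)·(1.8)) / 4 = 36.8/4 = 9.2
  S = [[6, 3],
 [3, 9.2]].

Step 3 — invert S. det(S) = 6·9.2 - (3)² = 46.2.
  S^{-1} = (1/det) · [[d, -b], [-b, a]] = [[0.1991, -0.0649],
 [-0.0649, 0.1299]].

Step 4 — quadratic form (x̄ - mu_0)^T · S^{-1} · (x̄ - mu_0):
  S^{-1} · (x̄ - mu_0) = (0.7792, -0.5584),
  (x̄ - mu_0)^T · [...] = (3)·(0.7792) + (-2.8)·(-0.5584) = 3.9013.

Step 5 — scale by n: T² = 5 · 3.9013 = 19.5065.

T² ≈ 19.5065


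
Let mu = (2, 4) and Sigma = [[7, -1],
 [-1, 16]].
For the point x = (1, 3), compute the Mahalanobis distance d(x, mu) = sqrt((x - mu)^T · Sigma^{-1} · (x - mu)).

Step 1 — centre the observation: (x - mu) = (-1, -1).

Step 2 — invert Sigma. det(Sigma) = 7·16 - (-1)² = 111.
  Sigma^{-1} = (1/det) · [[d, -b], [-b, a]] = [[0.1441, 0.009],
 [0.009, 0.0631]].

Step 3 — form the quadratic (x - mu)^T · Sigma^{-1} · (x - mu):
  Sigma^{-1} · (x - mu) = (-0.1532, -0.0721).
  (x - mu)^T · [Sigma^{-1} · (x - mu)] = (-1)·(-0.1532) + (-1)·(-0.0721) = 0.2252.

Step 4 — take square root: d = √(0.2252) ≈ 0.4746.

d(x, mu) = √(0.2252) ≈ 0.4746


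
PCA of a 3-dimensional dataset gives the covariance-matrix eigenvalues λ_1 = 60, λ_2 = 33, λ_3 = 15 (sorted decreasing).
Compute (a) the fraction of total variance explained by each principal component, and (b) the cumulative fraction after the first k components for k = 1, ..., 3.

Step 1 — total variance = trace(Sigma) = Σ λ_i = 60 + 33 + 15 = 108.

Step 2 — fraction explained by component i = λ_i / Σ λ:
  PC1: 60/108 = 0.5556
  PC2: 33/108 = 0.3056
  PC3: 15/108 = 0.1389

Step 3 — cumulative fraction after k components = (λ_1 + ... + λ_k) / Σ λ:
  k = 1: 60/108 = 0.5556
  k = 2: (60 + 33)/108 = 93/108 = 0.8611
  k = 3: (60 + 33 + 15)/108 = 108/108 = 1

Summary (fraction, with percent):

explained: PC1 0.5556 (55.56%), PC2 0.3056 (30.56%), PC3 0.1389 (13.89%);  cumulative: 0.5556, 0.8611, 1


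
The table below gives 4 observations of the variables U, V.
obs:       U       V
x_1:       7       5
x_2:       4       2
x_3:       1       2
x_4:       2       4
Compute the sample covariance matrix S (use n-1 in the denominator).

Step 1 — column means:
  mean(U) = (7 + 4 + 1 + 2) / 4 = 14/4 = 3.5
  mean(V) = (5 + 2 + 2 + 4) / 4 = 13/4 = 3.25

Step 2 — sample covariance S[i,j] = (1/(n-1)) · Σ_k (x_{k,i} - mean_i) · (x_{k,j} - mean_j), with n-1 = 3.
  S[U,U] = ((3.5)·(3.5) + (0.5)·(0.5) + (-2.5)·(-2.5) + (-1.5)·(-1.5)) / 3 = 21/3 = 7
  S[U,V] = ((3.5)·(1.75) + (0.5)·(-1.25) + (-2.5)·(-1.25) + (-1.5)·(0.75)) / 3 = 7.5/3 = 2.5
  S[V,V] = ((1.75)·(1.75) + (-1.25)·(-1.25) + (-1.25)·(-1.25) + (0.75)·(0.75)) / 3 = 6.75/3 = 2.25

S is symmetric (S[j,i] = S[i,j]). Assembling:

S = [[7, 2.5],
 [2.5, 2.25]]


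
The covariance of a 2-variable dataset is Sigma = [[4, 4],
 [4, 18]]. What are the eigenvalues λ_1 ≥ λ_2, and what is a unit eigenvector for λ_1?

Step 1 — characteristic polynomial of 2×2 Sigma:
  det(Sigma - λI) = λ² - trace · λ + det = 0.
  trace = 4 + 18 = 22, det = 4·18 - (4)² = 56.
Step 2 — discriminant:
  Δ = trace² - 4·det = 484 - 224 = 260.
Step 3 — eigenvalues:
  λ = (trace ± √Δ)/2 = (22 ± 16.1245)/2,
  λ_1 = 19.0623,  λ_2 = 2.9377.

Step 4 — unit eigenvector for λ_1: solve (Sigma - λ_1 I)v = 0. First row:
  (4 - 19.0623)·v_x + (4)·v_y = 0, i.e. (-15.0623)·v_x + (4)·v_y = 0,
  so v ∝ (b, λ_1 - a) = (4, 15.0623) = u.
  ||u|| = √((4)² + (15.0623)²) = √(242.8716) ≈ 15.5843,
  v_1 = u/||u|| ≈ (0.2567, 0.9665) (||v_1|| = 1).

λ_1 = 19.0623,  λ_2 = 2.9377;  v_1 ≈ (0.2567, 0.9665)


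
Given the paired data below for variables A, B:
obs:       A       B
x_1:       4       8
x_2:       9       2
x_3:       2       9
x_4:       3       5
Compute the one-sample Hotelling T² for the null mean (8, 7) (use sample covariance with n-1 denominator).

Step 1 — sample mean vector:
  mean(A) = (4 + 9 + 2 + 3) / 4 = 18/4 = 4.5
  mean(B) = (8 + 2 + 9 + 5) / 4 = 24/4 = 6
  x̄ = (4.5, 6),  deviation x̄ - mu_0 = (4.5, 6) - (8, 7) = (-3.5, -1).

Step 2 — sample covariance matrix, S[i,j] = (1/(n-1)) · Σ_k (x_{k,i} - mean_i) · (x_{k,j} - mean_j), divisor n-1 = 3:
  S[A,A] = ((-0.5)·(-0.5) + (4.5)·(4.5) + (-2.5)·(-2.5) + (-1.5)·(-1.5)) / 3 = 29/3 = 9.6667
  S[A,B] = ((-0.5)·(2) + (4.5)·(-4) + (-2.5)·(3) + (-1.5)·(-1)) / 3 = -25/3 = -8.3333
  S[B,B] = ((2)·(2) + (-4)·(-4) + (3)·(3) + (-1)·(-1)) / 3 = 30/3 = 10
  S = [[9.6667, -8.3333],
 [-8.3333, 10]].

Step 3 — invert S. det(S) = 9.6667·10 - (-8.3333)² = 27.2222.
  S^{-1} = (1/det) · [[d, -b], [-b, a]] = [[0.3673, 0.3061],
 [0.3061, 0.3551]].

Step 4 — quadratic form (x̄ - mu_0)^T · S^{-1} · (x̄ - mu_0):
  S^{-1} · (x̄ - mu_0) = (-1.5918, -1.4265),
  (x̄ - mu_0)^T · [...] = (-3.5)·(-1.5918) + (-1)·(-1.4265) = 6.998.

Step 5 — scale by n: T² = 4 · 6.998 = 27.9918.

T² ≈ 27.9918


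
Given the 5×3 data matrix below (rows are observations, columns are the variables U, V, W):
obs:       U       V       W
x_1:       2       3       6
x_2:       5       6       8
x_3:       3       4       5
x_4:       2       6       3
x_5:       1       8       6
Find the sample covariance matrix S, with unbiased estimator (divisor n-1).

Step 1 — column means:
  mean(U) = (2 + 5 + 3 + 2 + 1) / 5 = 13/5 = 2.6
  mean(V) = (3 + 6 + 4 + 6 + 8) / 5 = 27/5 = 5.4
  mean(W) = (6 + 8 + 5 + 3 + 6) / 5 = 28/5 = 5.6

Step 2 — sample covariance S[i,j] = (1/(n-1)) · Σ_k (x_{k,i} - mean_i) · (x_{k,j} - mean_j), with n-1 = 4.
  S[U,U] = ((-0.6)·(-0.6) + (2.4)·(2.4) + (0.4)·(0.4) + (-0.6)·(-0.6) + (-1.6)·(-1.6)) / 4 = 9.2/4 = 2.3
  S[U,V] = ((-0.6)·(-2.4) + (2.4)·(0.6) + (0.4)·(-1.4) + (-0.6)·(0.6) + (-1.6)·(2.6)) / 4 = -2.2/4 = -0.55
  S[U,W] = ((-0.6)·(0.4) + (2.4)·(2.4) + (0.4)·(-0.6) + (-0.6)·(-2.6) + (-1.6)·(0.4)) / 4 = 6.2/4 = 1.55
  S[V,V] = ((-2.4)·(-2.4) + (0.6)·(0.6) + (-1.4)·(-1.4) + (0.6)·(0.6) + (2.6)·(2.6)) / 4 = 15.2/4 = 3.8
  S[V,W] = ((-2.4)·(0.4) + (0.6)·(2.4) + (-1.4)·(-0.6) + (0.6)·(-2.6) + (2.6)·(0.4)) / 4 = 0.8/4 = 0.2
  S[W,W] = ((0.4)·(0.4) + (2.4)·(2.4) + (-0.6)·(-0.6) + (-2.6)·(-2.6) + (0.4)·(0.4)) / 4 = 13.2/4 = 3.3

S is symmetric (S[j,i] = S[i,j]). Assembling:

S = [[2.3, -0.55, 1.55],
 [-0.55, 3.8, 0.2],
 [1.55, 0.2, 3.3]]


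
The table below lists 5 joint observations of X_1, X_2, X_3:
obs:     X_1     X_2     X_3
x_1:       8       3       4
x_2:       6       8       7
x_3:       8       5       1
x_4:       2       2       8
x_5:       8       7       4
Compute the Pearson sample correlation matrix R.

Step 1 — column means:
  mean(X_1) = (8 + 6 + 8 + 2 + 8) / 5 = 32/5 = 6.4
  mean(X_2) = (3 + 8 + 5 + 2 + 7) / 5 = 25/5 = 5
  mean(X_3) = (4 + 7 + 1 + 8 + 4) / 5 = 24/5 = 4.8

Step 2 — sample variances and covariances s[i,j] = (1/(n-1)) · Σ_k (x_{k,i} - mean_i) · (x_{k,j} - mean_j), with n-1 = 4:
  s[X_1,X_1] = ((1.6)·(1.6) + (-0.4)·(-0.4) + (1.6)·(1.6) + (-4.4)·(-4.4) + (1.6)·(1.6)) / 4 = 27.2/4 = 6.8
  s[X_1,X_2] = ((1.6)·(-2) + (-0.4)·(3) + (1.6)·(0) + (-4.4)·(-3) + (1.6)·(2)) / 4 = 12/4 = 3
  s[X_1,X_3] = ((1.6)·(-0.8) + (-0.4)·(2.2) + (1.6)·(-3.8) + (-4.4)·(3.2) + (1.6)·(-0.8)) / 4 = -23.6/4 = -5.9
  s[X_2,X_2] = ((-2)·(-2) + (3)·(3) + (0)·(0) + (-3)·(-3) + (2)·(2)) / 4 = 26/4 = 6.5
  s[X_2,X_3] = ((-2)·(-0.8) + (3)·(2.2) + (0)·(-3.8) + (-3)·(3.2) + (2)·(-0.8)) / 4 = -3/4 = -0.75
  s[X_3,X_3] = ((-0.8)·(-0.8) + (2.2)·(2.2) + (-3.8)·(-3.8) + (3.2)·(3.2) + (-0.8)·(-0.8)) / 4 = 30.8/4 = 7.7
  Sample standard deviations s_i = √(s[i,i]):
  s(X_1) = √(6.8) = 2.6077
  s(X_2) = √(6.5) = 2.5495
  s(X_3) = √(7.7) = 2.7749

Step 3 — r_{ij} = s_{ij} / (s_i · s_j):
  r[X_1,X_1] = 1 (diagonal).
  r[X_1,X_2] = 3 / (2.6077 · 2.5495) = 3 / 6.6483 = 0.4512
  r[X_1,X_3] = -5.9 / (2.6077 · 2.7749) = -5.9 / 7.236 = -0.8154
  r[X_2,X_2] = 1 (diagonal).
  r[X_2,X_3] = -0.75 / (2.5495 · 2.7749) = -0.75 / 7.0746 = -0.106
  r[X_3,X_3] = 1 (diagonal).

R is symmetric with unit diagonal. Assembling:

R = [[1, 0.4512, -0.8154],
 [0.4512, 1, -0.106],
 [-0.8154, -0.106, 1]]


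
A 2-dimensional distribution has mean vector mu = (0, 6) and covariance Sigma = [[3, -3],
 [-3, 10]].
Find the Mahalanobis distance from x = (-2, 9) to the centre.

Step 1 — centre the observation: (x - mu) = (-2, 3).

Step 2 — invert Sigma. det(Sigma) = 3·10 - (-3)² = 21.
  Sigma^{-1} = (1/det) · [[d, -b], [-b, a]] = [[0.4762, 0.1429],
 [0.1429, 0.1429]].

Step 3 — form the quadratic (x - mu)^T · Sigma^{-1} · (x - mu):
  Sigma^{-1} · (x - mu) = (-0.5238, 0.1429).
  (x - mu)^T · [Sigma^{-1} · (x - mu)] = (-2)·(-0.5238) + (3)·(0.1429) = 1.4762.

Step 4 — take square root: d = √(1.4762) ≈ 1.215.

d(x, mu) = √(1.4762) ≈ 1.215


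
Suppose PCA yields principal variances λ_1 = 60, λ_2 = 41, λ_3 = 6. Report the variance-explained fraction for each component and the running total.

Step 1 — total variance = trace(Sigma) = Σ λ_i = 60 + 41 + 6 = 107.

Step 2 — fraction explained by component i = λ_i / Σ λ:
  PC1: 60/107 = 0.5607
  PC2: 41/107 = 0.3832
  PC3: 6/107 = 0.0561

Step 3 — cumulative fraction after k components = (λ_1 + ... + λ_k) / Σ λ:
  k = 1: 60/107 = 0.5607
  k = 2: (60 + 41)/107 = 101/107 = 0.9439
  k = 3: (60 + 41 + 6)/107 = 107/107 = 1

Summary (fraction, with percent):

explained: PC1 0.5607 (56.07%), PC2 0.3832 (38.32%), PC3 0.0561 (5.61%);  cumulative: 0.5607, 0.9439, 1


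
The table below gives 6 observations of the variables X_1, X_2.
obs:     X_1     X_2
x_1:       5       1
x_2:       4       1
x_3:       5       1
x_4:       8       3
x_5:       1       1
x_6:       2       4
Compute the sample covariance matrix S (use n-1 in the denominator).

Step 1 — column means:
  mean(X_1) = (5 + 4 + 5 + 8 + 1 + 2) / 6 = 25/6 = 4.1667
  mean(X_2) = (1 + 1 + 1 + 3 + 1 + 4) / 6 = 11/6 = 1.8333

Step 2 — sample covariance S[i,j] = (1/(n-1)) · Σ_k (x_{k,i} - mean_i) · (x_{k,j} - mean_j), with n-1 = 5.
  S[X_1,X_1] = ((0.8333)·(0.8333) + (-0.1667)·(-0.1667) + (0.8333)·(0.8333) + (3.8333)·(3.8333) + (-3.1667)·(-3.1667) + (-2.1667)·(-2.1667)) / 5 = 30.8333/5 = 6.1667
  S[X_1,X_2] = ((0.8333)·(-0.8333) + (-0.1667)·(-0.8333) + (0.8333)·(-0.8333) + (3.8333)·(1.1667) + (-3.1667)·(-0.8333) + (-2.1667)·(2.1667)) / 5 = 1.1667/5 = 0.2333
  S[X_2,X_2] = ((-0.8333)·(-0.8333) + (-0.8333)·(-0.8333) + (-0.8333)·(-0.8333) + (1.1667)·(1.1667) + (-0.8333)·(-0.8333) + (2.1667)·(2.1667)) / 5 = 8.8333/5 = 1.7667

S is symmetric (S[j,i] = S[i,j]). Assembling:

S = [[6.1667, 0.2333],
 [0.2333, 1.7667]]


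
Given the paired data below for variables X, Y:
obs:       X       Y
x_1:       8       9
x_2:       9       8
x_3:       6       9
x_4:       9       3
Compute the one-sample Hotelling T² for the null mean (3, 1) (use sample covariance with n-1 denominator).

Step 1 — sample mean vector:
  mean(X) = (8 + 9 + 6 + 9) / 4 = 32/4 = 8
  mean(Y) = (9 + 8 + 9 + 3) / 4 = 29/4 = 7.25
  x̄ = (8, 7.25),  deviation x̄ - mu_0 = (8, 7.25) - (3, 1) = (5, 6.25).

Step 2 — sample covariance matrix, S[i,j] = (1/(n-1)) · Σ_k (x_{k,i} - mean_i) · (x_{k,j} - mean_j), divisor n-1 = 3:
  S[X,X] = ((0)·(0) + (1)·(1) + (-2)·(-2) + (1)·(1)) / 3 = 6/3 = 2
  S[X,Y] = ((0)·(1.75) + (1)·(0.75) + (-2)·(1.75) + (1)·(-4.25)) / 3 = -7/3 = -2.3333
  S[Y,Y] = ((1.75)·(1.75) + (0.75)·(0.75) + (1.75)·(1.75) + (-4.25)·(-4.25)) / 3 = 24.75/3 = 8.25
  S = [[2, -2.3333],
 [-2.3333, 8.25]].

Step 3 — invert S. det(S) = 2·8.25 - (-2.3333)² = 11.0556.
  S^{-1} = (1/det) · [[d, -b], [-b, a]] = [[0.7462, 0.2111],
 [0.2111, 0.1809]].

Step 4 — quadratic form (x̄ - mu_0)^T · S^{-1} · (x̄ - mu_0):
  S^{-1} · (x̄ - mu_0) = (5.0503, 2.1859),
  (x̄ - mu_0)^T · [...] = (5)·(5.0503) + (6.25)·(2.1859) = 38.9133.

Step 5 — scale by n: T² = 4 · 38.9133 = 155.6533.

T² ≈ 155.6533


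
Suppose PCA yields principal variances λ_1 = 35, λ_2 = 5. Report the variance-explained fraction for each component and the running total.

Step 1 — total variance = trace(Sigma) = Σ λ_i = 35 + 5 = 40.

Step 2 — fraction explained by component i = λ_i / Σ λ:
  PC1: 35/40 = 0.875
  PC2: 5/40 = 0.125

Step 3 — cumulative fraction after k components = (λ_1 + ... + λ_k) / Σ λ:
  k = 1: 35/40 = 0.875
  k = 2: (35 + 5)/40 = 40/40 = 1

Summary (fraction, with percent):

explained: PC1 0.875 (87.5%), PC2 0.125 (12.5%);  cumulative: 0.875, 1


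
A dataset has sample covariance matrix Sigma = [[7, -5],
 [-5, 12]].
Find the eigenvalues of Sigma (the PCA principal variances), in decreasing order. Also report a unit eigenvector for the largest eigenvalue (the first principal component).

Step 1 — characteristic polynomial of 2×2 Sigma:
  det(Sigma - λI) = λ² - trace · λ + det = 0.
  trace = 7 + 12 = 19, det = 7·12 - (-5)² = 59.
Step 2 — discriminant:
  Δ = trace² - 4·det = 361 - 236 = 125.
Step 3 — eigenvalues:
  λ = (trace ± √Δ)/2 = (19 ± 11.1803)/2,
  λ_1 = 15.0902,  λ_2 = 3.9098.

Step 4 — unit eigenvector for λ_1: solve (Sigma - λ_1 I)v = 0. First row:
  (7 - 15.0902)·v_x + (-5)·v_y = 0, i.e. (-8.0902)·v_x + (-5)·v_y = 0,
  so v ∝ (b, λ_1 - a) = (-5, 8.0902); multiply by -1 so the first entry is positive: u = (5, -8.0902).
  ||u|| = √((5)² + (-8.0902)²) = √(90.4508) ≈ 9.5106,
  v_1 = u/||u|| ≈ (0.5257, -0.8507) (||v_1|| = 1).

λ_1 = 15.0902,  λ_2 = 3.9098;  v_1 ≈ (0.5257, -0.8507)


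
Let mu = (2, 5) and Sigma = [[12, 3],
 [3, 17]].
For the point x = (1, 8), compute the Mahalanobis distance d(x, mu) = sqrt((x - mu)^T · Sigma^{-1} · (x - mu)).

Step 1 — centre the observation: (x - mu) = (-1, 3).

Step 2 — invert Sigma. det(Sigma) = 12·17 - (3)² = 195.
  Sigma^{-1} = (1/det) · [[d, -b], [-b, a]] = [[0.0872, -0.0154],
 [-0.0154, 0.0615]].

Step 3 — form the quadratic (x - mu)^T · Sigma^{-1} · (x - mu):
  Sigma^{-1} · (x - mu) = (-0.1333, 0.2).
  (x - mu)^T · [Sigma^{-1} · (x - mu)] = (-1)·(-0.1333) + (3)·(0.2) = 0.7333.

Step 4 — take square root: d = √(0.7333) ≈ 0.8563.

d(x, mu) = √(0.7333) ≈ 0.8563


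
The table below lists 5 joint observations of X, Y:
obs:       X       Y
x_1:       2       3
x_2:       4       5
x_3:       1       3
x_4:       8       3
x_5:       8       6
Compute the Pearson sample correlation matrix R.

Step 1 — column means:
  mean(X) = (2 + 4 + 1 + 8 + 8) / 5 = 23/5 = 4.6
  mean(Y) = (3 + 5 + 3 + 3 + 6) / 5 = 20/5 = 4

Step 2 — sample variances and covariances s[i,j] = (1/(n-1)) · Σ_k (x_{k,i} - mean_i) · (x_{k,j} - mean_j), with n-1 = 4:
  s[X,X] = ((-2.6)·(-2.6) + (-0.6)·(-0.6) + (-3.6)·(-3.6) + (3.4)·(3.4) + (3.4)·(3.4)) / 4 = 43.2/4 = 10.8
  s[X,Y] = ((-2.6)·(-1) + (-0.6)·(1) + (-3.6)·(-1) + (3.4)·(-1) + (3.4)·(2)) / 4 = 9/4 = 2.25
  s[Y,Y] = ((-1)·(-1) + (1)·(1) + (-1)·(-1) + (-1)·(-1) + (2)·(2)) / 4 = 8/4 = 2
  Sample standard deviations s_i = √(s[i,i]):
  s(X) = √(10.8) = 3.2863
  s(Y) = √(2) = 1.4142

Step 3 — r_{ij} = s_{ij} / (s_i · s_j):
  r[X,X] = 1 (diagonal).
  r[X,Y] = 2.25 / (3.2863 · 1.4142) = 2.25 / 4.6476 = 0.4841
  r[Y,Y] = 1 (diagonal).

R is symmetric with unit diagonal. Assembling:

R = [[1, 0.4841],
 [0.4841, 1]]


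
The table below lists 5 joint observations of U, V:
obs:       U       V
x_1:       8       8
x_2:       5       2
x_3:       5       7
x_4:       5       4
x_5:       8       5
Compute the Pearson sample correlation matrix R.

Step 1 — column means:
  mean(U) = (8 + 5 + 5 + 5 + 8) / 5 = 31/5 = 6.2
  mean(V) = (8 + 2 + 7 + 4 + 5) / 5 = 26/5 = 5.2

Step 2 — sample variances and covariances s[i,j] = (1/(n-1)) · Σ_k (x_{k,i} - mean_i) · (x_{k,j} - mean_j), with n-1 = 4:
  s[U,U] = ((1.8)·(1.8) + (-1.2)·(-1.2) + (-1.2)·(-1.2) + (-1.2)·(-1.2) + (1.8)·(1.8)) / 4 = 10.8/4 = 2.7
  s[U,V] = ((1.8)·(2.8) + (-1.2)·(-3.2) + (-1.2)·(1.8) + (-1.2)·(-1.2) + (1.8)·(-0.2)) / 4 = 7.8/4 = 1.95
  s[V,V] = ((2.8)·(2.8) + (-3.2)·(-3.2) + (1.8)·(1.8) + (-1.2)·(-1.2) + (-0.2)·(-0.2)) / 4 = 22.8/4 = 5.7
  Sample standard deviations s_i = √(s[i,i]):
  s(U) = √(2.7) = 1.6432
  s(V) = √(5.7) = 2.3875

Step 3 — r_{ij} = s_{ij} / (s_i · s_j):
  r[U,U] = 1 (diagonal).
  r[U,V] = 1.95 / (1.6432 · 2.3875) = 1.95 / 3.923 = 0.4971
  r[V,V] = 1 (diagonal).

R is symmetric with unit diagonal. Assembling:

R = [[1, 0.4971],
 [0.4971, 1]]


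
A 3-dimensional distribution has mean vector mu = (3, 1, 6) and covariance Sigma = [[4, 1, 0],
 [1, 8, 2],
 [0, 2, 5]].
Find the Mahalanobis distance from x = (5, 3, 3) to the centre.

Step 1 — centre the observation: (x - mu) = (2, 2, -3).

Step 2 — invert Sigma (cofactor / det for 3×3, or solve directly):
  Sigma^{-1} = [[0.259, -0.036, 0.0144],
 [-0.036, 0.1439, -0.0576],
 [0.0144, -0.0576, 0.223]].

Step 3 — form the quadratic (x - mu)^T · Sigma^{-1} · (x - mu):
  Sigma^{-1} · (x - mu) = (0.4029, 0.3885, -0.7554).
  (x - mu)^T · [Sigma^{-1} · (x - mu)] = (2)·(0.4029) + (2)·(0.3885) + (-3)·(-0.7554) = 3.8489.

Step 4 — take square root: d = √(3.8489) ≈ 1.9619.

d(x, mu) = √(3.8489) ≈ 1.9619


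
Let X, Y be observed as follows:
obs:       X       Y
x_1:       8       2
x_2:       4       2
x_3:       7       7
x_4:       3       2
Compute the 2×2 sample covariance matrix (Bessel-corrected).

Step 1 — column means:
  mean(X) = (8 + 4 + 7 + 3) / 4 = 22/4 = 5.5
  mean(Y) = (2 + 2 + 7 + 2) / 4 = 13/4 = 3.25

Step 2 — sample covariance S[i,j] = (1/(n-1)) · Σ_k (x_{k,i} - mean_i) · (x_{k,j} - mean_j), with n-1 = 3.
  S[X,X] = ((2.5)·(2.5) + (-1.5)·(-1.5) + (1.5)·(1.5) + (-2.5)·(-2.5)) / 3 = 17/3 = 5.6667
  S[X,Y] = ((2.5)·(-1.25) + (-1.5)·(-1.25) + (1.5)·(3.75) + (-2.5)·(-1.25)) / 3 = 7.5/3 = 2.5
  S[Y,Y] = ((-1.25)·(-1.25) + (-1.25)·(-1.25) + (3.75)·(3.75) + (-1.25)·(-1.25)) / 3 = 18.75/3 = 6.25

S is symmetric (S[j,i] = S[i,j]). Assembling:

S = [[5.6667, 2.5],
 [2.5, 6.25]]


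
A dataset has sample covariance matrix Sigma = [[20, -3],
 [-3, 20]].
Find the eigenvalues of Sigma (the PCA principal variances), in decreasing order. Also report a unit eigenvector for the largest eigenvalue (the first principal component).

Step 1 — characteristic polynomial of 2×2 Sigma:
  det(Sigma - λI) = λ² - trace · λ + det = 0.
  trace = 20 + 20 = 40, det = 20·20 - (-3)² = 391.
Step 2 — discriminant:
  Δ = trace² - 4·det = 1600 - 1564 = 36.
Step 3 — eigenvalues:
  λ = (trace ± √Δ)/2 = (40 ± 6)/2,
  λ_1 = 23,  λ_2 = 17.

Step 4 — unit eigenvector for λ_1: solve (Sigma - λ_1 I)v = 0. First row:
  (20 - 23)·v_x + (-3)·v_y = 0, i.e. (-3)·v_x + (-3)·v_y = 0,
  so v ∝ (b, λ_1 - a) = (-3, 3); multiply by -1 so the first entry is positive: u = (3, -3).
  ||u|| = √((3)² + (-3)²) = √(18) ≈ 4.2426,
  v_1 = u/||u|| ≈ (0.7071, -0.7071) (||v_1|| = 1).

λ_1 = 23,  λ_2 = 17;  v_1 ≈ (0.7071, -0.7071)


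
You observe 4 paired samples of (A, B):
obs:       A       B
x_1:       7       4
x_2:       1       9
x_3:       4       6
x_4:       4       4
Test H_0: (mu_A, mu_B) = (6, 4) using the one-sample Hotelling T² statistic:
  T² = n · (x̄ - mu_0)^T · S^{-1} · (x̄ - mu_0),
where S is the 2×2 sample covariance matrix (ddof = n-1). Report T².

Step 1 — sample mean vector:
  mean(A) = (7 + 1 + 4 + 4) / 4 = 16/4 = 4
  mean(B) = (4 + 9 + 6 + 4) / 4 = 23/4 = 5.75
  x̄ = (4, 5.75),  deviation x̄ - mu_0 = (4, 5.75) - (6, 4) = (-2, 1.75).

Step 2 — sample covariance matrix, S[i,j] = (1/(n-1)) · Σ_k (x_{k,i} - mean_i) · (x_{k,j} - mean_j), divisor n-1 = 3:
  S[A,A] = ((3)·(3) + (-3)·(-3) + (0)·(0) + (0)·(0)) / 3 = 18/3 = 6
  S[A,B] = ((3)·(-1.75) + (-3)·(3.25) + (0)·(0.25) + (0)·(-1.75)) / 3 = -15/3 = -5
  S[B,B] = ((-1.75)·(-1.75) + (3.25)·(3.25) + (0.25)·(0.25) + (-1.75)·(-1.75)) / 3 = 16.75/3 = 5.5833
  S = [[6, -5],
 [-5, 5.5833]].

Step 3 — invert S. det(S) = 6·5.5833 - (-5)² = 8.5.
  S^{-1} = (1/det) · [[d, -b], [-b, a]] = [[0.6569, 0.5882],
 [0.5882, 0.7059]].

Step 4 — quadratic form (x̄ - mu_0)^T · S^{-1} · (x̄ - mu_0):
  S^{-1} · (x̄ - mu_0) = (-0.2843, 0.0588),
  (x̄ - mu_0)^T · [...] = (-2)·(-0.2843) + (1.75)·(0.0588) = 0.6716.

Step 5 — scale by n: T² = 4 · 0.6716 = 2.6863.

T² ≈ 2.6863


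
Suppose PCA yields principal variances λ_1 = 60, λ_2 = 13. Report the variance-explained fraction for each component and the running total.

Step 1 — total variance = trace(Sigma) = Σ λ_i = 60 + 13 = 73.

Step 2 — fraction explained by component i = λ_i / Σ λ:
  PC1: 60/73 = 0.8219
  PC2: 13/73 = 0.1781

Step 3 — cumulative fraction after k components = (λ_1 + ... + λ_k) / Σ λ:
  k = 1: 60/73 = 0.8219
  k = 2: (60 + 13)/73 = 73/73 = 1

Summary (fraction, with percent):

explained: PC1 0.8219 (82.19%), PC2 0.1781 (17.81%);  cumulative: 0.8219, 1


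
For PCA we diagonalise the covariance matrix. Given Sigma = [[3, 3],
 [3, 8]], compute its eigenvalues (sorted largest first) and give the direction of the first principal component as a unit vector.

Step 1 — characteristic polynomial of 2×2 Sigma:
  det(Sigma - λI) = λ² - trace · λ + det = 0.
  trace = 3 + 8 = 11, det = 3·8 - (3)² = 15.
Step 2 — discriminant:
  Δ = trace² - 4·det = 121 - 60 = 61.
Step 3 — eigenvalues:
  λ = (trace ± √Δ)/2 = (11 ± 7.8102)/2,
  λ_1 = 9.4051,  λ_2 = 1.5949.

Step 4 — unit eigenvector for λ_1: solve (Sigma - λ_1 I)v = 0. First row:
  (3 - 9.4051)·v_x + (3)·v_y = 0, i.e. (-6.4051)·v_x + (3)·v_y = 0,
  so v ∝ (b, λ_1 - a) = (3, 6.4051) = u.
  ||u|| = √((3)² + (6.4051)²) = √(50.0256) ≈ 7.0729,
  v_1 = u/||u|| ≈ (0.4242, 0.9056) (||v_1|| = 1).

λ_1 = 9.4051,  λ_2 = 1.5949;  v_1 ≈ (0.4242, 0.9056)


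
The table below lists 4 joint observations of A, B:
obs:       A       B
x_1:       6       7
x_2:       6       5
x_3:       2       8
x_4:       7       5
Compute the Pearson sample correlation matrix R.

Step 1 — column means:
  mean(A) = (6 + 6 + 2 + 7) / 4 = 21/4 = 5.25
  mean(B) = (7 + 5 + 8 + 5) / 4 = 25/4 = 6.25

Step 2 — sample variances and covariances s[i,j] = (1/(n-1)) · Σ_k (x_{k,i} - mean_i) · (x_{k,j} - mean_j), with n-1 = 3:
  s[A,A] = ((0.75)·(0.75) + (0.75)·(0.75) + (-3.25)·(-3.25) + (1.75)·(1.75)) / 3 = 14.75/3 = 4.9167
  s[A,B] = ((0.75)·(0.75) + (0.75)·(-1.25) + (-3.25)·(1.75) + (1.75)·(-1.25)) / 3 = -8.25/3 = -2.75
  s[B,B] = ((0.75)·(0.75) + (-1.25)·(-1.25) + (1.75)·(1.75) + (-1.25)·(-1.25)) / 3 = 6.75/3 = 2.25
  Sample standard deviations s_i = √(s[i,i]):
  s(A) = √(4.9167) = 2.2174
  s(B) = √(2.25) = 1.5

Step 3 — r_{ij} = s_{ij} / (s_i · s_j):
  r[A,A] = 1 (diagonal).
  r[A,B] = -2.75 / (2.2174 · 1.5) = -2.75 / 3.326 = -0.8268
  r[B,B] = 1 (diagonal).

R is symmetric with unit diagonal. Assembling:

R = [[1, -0.8268],
 [-0.8268, 1]]


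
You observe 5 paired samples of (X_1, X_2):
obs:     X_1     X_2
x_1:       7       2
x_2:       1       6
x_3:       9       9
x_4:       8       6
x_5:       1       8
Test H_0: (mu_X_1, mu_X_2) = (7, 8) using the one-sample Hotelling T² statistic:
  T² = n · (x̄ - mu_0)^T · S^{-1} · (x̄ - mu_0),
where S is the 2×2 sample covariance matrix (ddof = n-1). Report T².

Step 1 — sample mean vector:
  mean(X_1) = (7 + 1 + 9 + 8 + 1) / 5 = 26/5 = 5.2
  mean(X_2) = (2 + 6 + 9 + 6 + 8) / 5 = 31/5 = 6.2
  x̄ = (5.2, 6.2),  deviation x̄ - mu_0 = (5.2, 6.2) - (7, 8) = (-1.8, -1.8).

Step 2 — sample covariance matrix, S[i,j] = (1/(n-1)) · Σ_k (x_{k,i} - mean_i) · (x_{k,j} - mean_j), divisor n-1 = 4:
  S[X_1,X_1] = ((1.8)·(1.8) + (-4.2)·(-4.2) + (3.8)·(3.8) + (2.8)·(2.8) + (-4.2)·(-4.2)) / 4 = 60.8/4 = 15.2
  S[X_1,X_2] = ((1.8)·(-4.2) + (-4.2)·(-0.2) + (3.8)·(2.8) + (2.8)·(-0.2) + (-4.2)·(1.8)) / 4 = -4.2/4 = -1.05
  S[X_2,X_2] = ((-4.2)·(-4.2) + (-0.2)·(-0.2) + (2.8)·(2.8) + (-0.2)·(-0.2) + (1.8)·(1.8)) / 4 = 28.8/4 = 7.2
  S = [[15.2, -1.05],
 [-1.05, 7.2]].

Step 3 — invert S. det(S) = 15.2·7.2 - (-1.05)² = 108.3375.
  S^{-1} = (1/det) · [[d, -b], [-b, a]] = [[0.0665, 0.0097],
 [0.0097, 0.1403]].

Step 4 — quadratic form (x̄ - mu_0)^T · S^{-1} · (x̄ - mu_0):
  S^{-1} · (x̄ - mu_0) = (-0.1371, -0.27),
  (x̄ - mu_0)^T · [...] = (-1.8)·(-0.1371) + (-1.8)·(-0.27) = 0.7327.

Step 5 — scale by n: T² = 5 · 0.7327 = 3.6636.

T² ≈ 3.6636


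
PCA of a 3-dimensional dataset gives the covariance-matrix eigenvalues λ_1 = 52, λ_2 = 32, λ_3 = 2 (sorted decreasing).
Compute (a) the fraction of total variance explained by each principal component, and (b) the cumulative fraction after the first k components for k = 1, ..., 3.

Step 1 — total variance = trace(Sigma) = Σ λ_i = 52 + 32 + 2 = 86.

Step 2 — fraction explained by component i = λ_i / Σ λ:
  PC1: 52/86 = 0.6047
  PC2: 32/86 = 0.3721
  PC3: 2/86 = 0.0233

Step 3 — cumulative fraction after k components = (λ_1 + ... + λ_k) / Σ λ:
  k = 1: 52/86 = 0.6047
  k = 2: (52 + 32)/86 = 84/86 = 0.9767
  k = 3: (52 + 32 + 2)/86 = 86/86 = 1

Summary (fraction, with percent):

explained: PC1 0.6047 (60.47%), PC2 0.3721 (37.21%), PC3 0.0233 (2.33%);  cumulative: 0.6047, 0.9767, 1


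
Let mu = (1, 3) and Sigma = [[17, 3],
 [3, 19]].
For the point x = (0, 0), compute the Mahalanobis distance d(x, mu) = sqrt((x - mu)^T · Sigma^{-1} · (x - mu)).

Step 1 — centre the observation: (x - mu) = (-1, -3).

Step 2 — invert Sigma. det(Sigma) = 17·19 - (3)² = 314.
  Sigma^{-1} = (1/det) · [[d, -b], [-b, a]] = [[0.0605, -0.0096],
 [-0.0096, 0.0541]].

Step 3 — form the quadratic (x - mu)^T · Sigma^{-1} · (x - mu):
  Sigma^{-1} · (x - mu) = (-0.0318, -0.1529).
  (x - mu)^T · [Sigma^{-1} · (x - mu)] = (-1)·(-0.0318) + (-3)·(-0.1529) = 0.4904.

Step 4 — take square root: d = √(0.4904) ≈ 0.7003.

d(x, mu) = √(0.4904) ≈ 0.7003
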